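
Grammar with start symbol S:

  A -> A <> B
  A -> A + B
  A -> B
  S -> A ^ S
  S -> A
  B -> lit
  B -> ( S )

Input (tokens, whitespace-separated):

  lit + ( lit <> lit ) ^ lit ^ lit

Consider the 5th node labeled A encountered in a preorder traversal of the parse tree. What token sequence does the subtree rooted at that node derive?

lit

[S [A [A [B lit]] + [B ( [S [A [A [B lit]] <> [B lit]]] )]] ^ [S [A [B lit]] ^ [S [A [B lit]]]]]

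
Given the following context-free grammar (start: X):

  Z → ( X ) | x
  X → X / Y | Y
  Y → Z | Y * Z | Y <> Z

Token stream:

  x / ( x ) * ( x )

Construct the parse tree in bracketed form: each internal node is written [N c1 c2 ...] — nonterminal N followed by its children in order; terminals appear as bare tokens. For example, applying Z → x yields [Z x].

[X [X [Y [Z x]]] / [Y [Y [Z ( [X [Y [Z x]]] )]] * [Z ( [X [Y [Z x]]] )]]]

X
X / Y
Y / Y
Z / Y
x / Y
x / Y * Z
x / Z * Z
x / ( X ) * Z
x / ( Y ) * Z
x / ( Z ) * Z
x / ( x ) * Z
x / ( x ) * ( X )
x / ( x ) * ( Y )
x / ( x ) * ( Z )
x / ( x ) * ( x )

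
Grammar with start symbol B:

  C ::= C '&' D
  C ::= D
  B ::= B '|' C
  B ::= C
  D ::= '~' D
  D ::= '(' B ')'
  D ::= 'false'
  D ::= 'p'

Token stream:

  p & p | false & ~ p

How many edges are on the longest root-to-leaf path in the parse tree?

5

[B [B [C [C [D p]] & [D p]]] | [C [C [D false]] & [D ~ [D p]]]]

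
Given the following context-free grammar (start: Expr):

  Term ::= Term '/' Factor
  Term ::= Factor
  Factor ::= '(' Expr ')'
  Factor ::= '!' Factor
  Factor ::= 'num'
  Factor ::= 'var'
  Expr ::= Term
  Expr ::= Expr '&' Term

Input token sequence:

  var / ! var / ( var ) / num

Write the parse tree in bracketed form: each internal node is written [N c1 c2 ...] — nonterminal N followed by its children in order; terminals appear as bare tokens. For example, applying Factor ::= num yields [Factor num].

Expr
Term
Term / Factor
Term / Factor / Factor
Term / Factor / Factor / Factor
Factor / Factor / Factor / Factor
var / Factor / Factor / Factor
var / ! Factor / Factor / Factor
var / ! var / Factor / Factor
var / ! var / ( Expr ) / Factor
var / ! var / ( Term ) / Factor
var / ! var / ( Factor ) / Factor
var / ! var / ( var ) / Factor
var / ! var / ( var ) / num

[Expr [Term [Term [Term [Term [Factor var]] / [Factor ! [Factor var]]] / [Factor ( [Expr [Term [Factor var]]] )]] / [Factor num]]]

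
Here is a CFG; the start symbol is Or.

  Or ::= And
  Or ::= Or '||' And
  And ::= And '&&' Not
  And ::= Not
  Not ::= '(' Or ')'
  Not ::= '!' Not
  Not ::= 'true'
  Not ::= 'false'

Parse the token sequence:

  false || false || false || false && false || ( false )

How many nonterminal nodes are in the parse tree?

[Or [Or [Or [Or [Or [And [Not false]]] || [And [Not false]]] || [And [Not false]]] || [And [And [Not false]] && [Not false]]] || [And [Not ( [Or [And [Not false]]] )]]]

20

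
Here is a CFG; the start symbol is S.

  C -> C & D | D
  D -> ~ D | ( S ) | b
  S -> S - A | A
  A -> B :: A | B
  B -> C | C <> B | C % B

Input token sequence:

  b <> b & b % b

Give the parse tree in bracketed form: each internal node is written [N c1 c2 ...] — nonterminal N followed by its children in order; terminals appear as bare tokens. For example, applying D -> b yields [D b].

[S [A [B [C [D b]] <> [B [C [C [D b]] & [D b]] % [B [C [D b]]]]]]]

S
A
B
C <> B
D <> B
b <> B
b <> C % B
b <> C & D % B
b <> D & D % B
b <> b & D % B
b <> b & b % B
b <> b & b % C
b <> b & b % D
b <> b & b % b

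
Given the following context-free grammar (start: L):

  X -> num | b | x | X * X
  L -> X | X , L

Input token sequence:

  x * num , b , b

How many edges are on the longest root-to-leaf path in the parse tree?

4

[L [X [X x] * [X num]] , [L [X b] , [L [X b]]]]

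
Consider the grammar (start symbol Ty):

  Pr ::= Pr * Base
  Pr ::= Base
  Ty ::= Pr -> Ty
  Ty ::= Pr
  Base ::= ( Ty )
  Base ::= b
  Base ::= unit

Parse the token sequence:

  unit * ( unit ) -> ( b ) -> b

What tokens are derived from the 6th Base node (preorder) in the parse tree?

b

[Ty [Pr [Pr [Base unit]] * [Base ( [Ty [Pr [Base unit]]] )]] -> [Ty [Pr [Base ( [Ty [Pr [Base b]]] )]] -> [Ty [Pr [Base b]]]]]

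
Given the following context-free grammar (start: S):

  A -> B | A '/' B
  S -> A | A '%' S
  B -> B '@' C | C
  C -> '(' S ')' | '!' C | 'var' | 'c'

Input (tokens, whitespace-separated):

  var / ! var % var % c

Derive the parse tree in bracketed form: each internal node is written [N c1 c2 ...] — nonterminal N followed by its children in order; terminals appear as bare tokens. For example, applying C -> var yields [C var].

S
A % S
A / B % S
B / B % S
C / B % S
var / B % S
var / C % S
var / ! C % S
var / ! var % S
var / ! var % A % S
var / ! var % B % S
var / ! var % C % S
var / ! var % var % S
var / ! var % var % A
var / ! var % var % B
var / ! var % var % C
var / ! var % var % c

[S [A [A [B [C var]]] / [B [C ! [C var]]]] % [S [A [B [C var]]] % [S [A [B [C c]]]]]]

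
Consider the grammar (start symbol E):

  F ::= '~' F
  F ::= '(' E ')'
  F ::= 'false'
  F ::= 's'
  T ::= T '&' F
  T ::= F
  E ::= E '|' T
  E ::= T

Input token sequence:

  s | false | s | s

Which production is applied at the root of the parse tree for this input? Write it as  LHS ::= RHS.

E ::= E '|' T

[E [E [E [E [T [F s]]] | [T [F false]]] | [T [F s]]] | [T [F s]]]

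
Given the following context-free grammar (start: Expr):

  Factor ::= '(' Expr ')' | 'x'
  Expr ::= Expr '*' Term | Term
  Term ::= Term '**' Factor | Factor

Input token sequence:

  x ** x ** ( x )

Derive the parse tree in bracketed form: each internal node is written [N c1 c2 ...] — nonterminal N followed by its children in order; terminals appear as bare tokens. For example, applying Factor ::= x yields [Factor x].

[Expr [Term [Term [Term [Factor x]] ** [Factor x]] ** [Factor ( [Expr [Term [Factor x]]] )]]]

Expr
Term
Term ** Factor
Term ** Factor ** Factor
Factor ** Factor ** Factor
x ** Factor ** Factor
x ** x ** Factor
x ** x ** ( Expr )
x ** x ** ( Term )
x ** x ** ( Factor )
x ** x ** ( x )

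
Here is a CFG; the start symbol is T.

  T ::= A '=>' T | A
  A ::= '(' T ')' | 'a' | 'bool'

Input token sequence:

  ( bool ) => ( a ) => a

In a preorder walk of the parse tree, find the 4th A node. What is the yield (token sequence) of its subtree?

[T [A ( [T [A bool]] )] => [T [A ( [T [A a]] )] => [T [A a]]]]

a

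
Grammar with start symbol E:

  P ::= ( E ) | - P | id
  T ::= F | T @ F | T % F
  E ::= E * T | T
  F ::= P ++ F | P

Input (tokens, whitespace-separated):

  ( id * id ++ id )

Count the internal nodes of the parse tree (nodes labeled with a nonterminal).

14

[E [T [F [P ( [E [E [T [F [P id]]]] * [T [F [P id] ++ [F [P id]]]]] )]]]]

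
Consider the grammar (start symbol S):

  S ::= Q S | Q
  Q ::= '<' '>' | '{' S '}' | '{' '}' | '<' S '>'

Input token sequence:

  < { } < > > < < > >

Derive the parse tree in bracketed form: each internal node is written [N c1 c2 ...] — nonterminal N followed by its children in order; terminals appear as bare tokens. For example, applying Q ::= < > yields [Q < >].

[S [Q < [S [Q { }] [S [Q < >]]] >] [S [Q < [S [Q < >]] >]]]

S
Q S
< S > S
< Q S > S
< { } S > S
< { } Q > S
< { } < > > S
< { } < > > Q
< { } < > > < S >
< { } < > > < Q >
< { } < > > < < > >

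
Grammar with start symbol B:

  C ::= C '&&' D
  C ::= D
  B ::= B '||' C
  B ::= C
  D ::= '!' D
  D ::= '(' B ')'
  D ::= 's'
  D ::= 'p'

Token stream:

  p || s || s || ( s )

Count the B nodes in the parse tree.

[B [B [B [B [C [D p]]] || [C [D s]]] || [C [D s]]] || [C [D ( [B [C [D s]]] )]]]

5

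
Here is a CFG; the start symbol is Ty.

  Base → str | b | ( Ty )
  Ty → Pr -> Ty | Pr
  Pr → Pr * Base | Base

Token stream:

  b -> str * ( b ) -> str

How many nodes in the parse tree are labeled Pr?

[Ty [Pr [Base b]] -> [Ty [Pr [Pr [Base str]] * [Base ( [Ty [Pr [Base b]]] )]] -> [Ty [Pr [Base str]]]]]

5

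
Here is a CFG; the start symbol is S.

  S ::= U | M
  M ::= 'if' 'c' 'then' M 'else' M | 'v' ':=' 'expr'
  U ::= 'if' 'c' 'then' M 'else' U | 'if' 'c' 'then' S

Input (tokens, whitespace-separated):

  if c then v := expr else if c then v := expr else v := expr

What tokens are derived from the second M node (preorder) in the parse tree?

[S [M if c then [M v := expr] else [M if c then [M v := expr] else [M v := expr]]]]

v := expr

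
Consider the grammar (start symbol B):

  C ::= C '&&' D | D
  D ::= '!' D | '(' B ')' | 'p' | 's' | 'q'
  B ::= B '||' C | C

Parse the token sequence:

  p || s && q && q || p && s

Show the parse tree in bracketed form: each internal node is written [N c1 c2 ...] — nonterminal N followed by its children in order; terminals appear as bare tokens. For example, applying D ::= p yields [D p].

B
B || C
B || C || C
C || C || C
D || C || C
p || C || C
p || C && D || C
p || C && D && D || C
p || D && D && D || C
p || s && D && D || C
p || s && q && D || C
p || s && q && q || C
p || s && q && q || C && D
p || s && q && q || D && D
p || s && q && q || p && D
p || s && q && q || p && s

[B [B [B [C [D p]]] || [C [C [C [D s]] && [D q]] && [D q]]] || [C [C [D p]] && [D s]]]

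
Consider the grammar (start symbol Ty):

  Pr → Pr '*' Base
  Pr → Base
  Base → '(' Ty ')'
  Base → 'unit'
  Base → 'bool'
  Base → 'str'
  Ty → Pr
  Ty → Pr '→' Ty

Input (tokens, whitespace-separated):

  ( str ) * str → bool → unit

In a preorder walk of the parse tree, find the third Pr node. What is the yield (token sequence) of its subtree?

str

[Ty [Pr [Pr [Base ( [Ty [Pr [Base str]]] )]] * [Base str]] → [Ty [Pr [Base bool]] → [Ty [Pr [Base unit]]]]]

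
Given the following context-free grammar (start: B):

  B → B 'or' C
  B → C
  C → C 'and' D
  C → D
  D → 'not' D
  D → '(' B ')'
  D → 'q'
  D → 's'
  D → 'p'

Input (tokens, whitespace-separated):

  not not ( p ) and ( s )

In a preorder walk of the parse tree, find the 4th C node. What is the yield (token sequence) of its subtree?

[B [C [C [D not [D not [D ( [B [C [D p]]] )]]]] and [D ( [B [C [D s]]] )]]]

s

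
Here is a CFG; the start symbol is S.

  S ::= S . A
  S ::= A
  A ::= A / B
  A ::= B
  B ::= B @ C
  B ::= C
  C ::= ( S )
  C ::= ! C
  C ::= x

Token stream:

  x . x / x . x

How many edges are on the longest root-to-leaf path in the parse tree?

[S [S [S [A [B [C x]]]] . [A [A [B [C x]]] / [B [C x]]]] . [A [B [C x]]]]

6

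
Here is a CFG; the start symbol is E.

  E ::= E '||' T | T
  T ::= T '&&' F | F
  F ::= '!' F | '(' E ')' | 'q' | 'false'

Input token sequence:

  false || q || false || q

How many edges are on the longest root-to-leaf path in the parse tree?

[E [E [E [E [T [F false]]] || [T [F q]]] || [T [F false]]] || [T [F q]]]

6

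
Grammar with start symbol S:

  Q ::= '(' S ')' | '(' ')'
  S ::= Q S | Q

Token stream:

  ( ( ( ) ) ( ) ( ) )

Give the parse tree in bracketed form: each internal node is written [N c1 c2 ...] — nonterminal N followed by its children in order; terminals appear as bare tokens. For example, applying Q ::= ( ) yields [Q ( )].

S
Q
( S )
( Q S )
( ( S ) S )
( ( Q ) S )
( ( ( ) ) S )
( ( ( ) ) Q S )
( ( ( ) ) ( ) S )
( ( ( ) ) ( ) Q )
( ( ( ) ) ( ) ( ) )

[S [Q ( [S [Q ( [S [Q ( )]] )] [S [Q ( )] [S [Q ( )]]]] )]]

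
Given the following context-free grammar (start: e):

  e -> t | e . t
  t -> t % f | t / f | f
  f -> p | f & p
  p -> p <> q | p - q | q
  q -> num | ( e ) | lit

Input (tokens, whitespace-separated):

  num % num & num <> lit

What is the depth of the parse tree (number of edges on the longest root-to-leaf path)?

6

[e [t [t [f [p [q num]]]] % [f [f [p [q num]]] & [p [p [q num]] <> [q lit]]]]]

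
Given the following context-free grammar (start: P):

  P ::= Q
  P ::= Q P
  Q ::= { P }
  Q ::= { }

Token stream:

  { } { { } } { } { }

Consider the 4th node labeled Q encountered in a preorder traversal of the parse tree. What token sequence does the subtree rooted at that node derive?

[P [Q { }] [P [Q { [P [Q { }]] }] [P [Q { }] [P [Q { }]]]]]

{ }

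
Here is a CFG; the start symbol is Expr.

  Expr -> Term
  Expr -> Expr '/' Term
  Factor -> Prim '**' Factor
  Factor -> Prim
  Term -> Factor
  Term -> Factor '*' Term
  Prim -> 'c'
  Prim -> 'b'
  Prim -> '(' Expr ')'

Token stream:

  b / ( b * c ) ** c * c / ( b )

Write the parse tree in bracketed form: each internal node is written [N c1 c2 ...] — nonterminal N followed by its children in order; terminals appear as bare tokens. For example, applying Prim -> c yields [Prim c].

[Expr [Expr [Expr [Term [Factor [Prim b]]]] / [Term [Factor [Prim ( [Expr [Term [Factor [Prim b]] * [Term [Factor [Prim c]]]]] )] ** [Factor [Prim c]]] * [Term [Factor [Prim c]]]]] / [Term [Factor [Prim ( [Expr [Term [Factor [Prim b]]]] )]]]]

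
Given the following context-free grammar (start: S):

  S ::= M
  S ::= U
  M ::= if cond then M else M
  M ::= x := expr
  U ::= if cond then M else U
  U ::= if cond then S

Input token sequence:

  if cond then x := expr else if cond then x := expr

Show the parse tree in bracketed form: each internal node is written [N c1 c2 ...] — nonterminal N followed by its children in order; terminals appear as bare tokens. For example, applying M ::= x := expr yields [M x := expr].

[S [U if cond then [M x := expr] else [U if cond then [S [M x := expr]]]]]

S
U
if cond then M else U
if cond then x := expr else U
if cond then x := expr else if cond then S
if cond then x := expr else if cond then M
if cond then x := expr else if cond then x := expr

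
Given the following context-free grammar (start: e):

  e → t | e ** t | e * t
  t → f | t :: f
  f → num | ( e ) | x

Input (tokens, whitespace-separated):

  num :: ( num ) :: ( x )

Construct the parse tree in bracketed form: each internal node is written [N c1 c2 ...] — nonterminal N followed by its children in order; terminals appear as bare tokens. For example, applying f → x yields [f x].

e
t
t :: f
t :: f :: f
f :: f :: f
num :: f :: f
num :: ( e ) :: f
num :: ( t ) :: f
num :: ( f ) :: f
num :: ( num ) :: f
num :: ( num ) :: ( e )
num :: ( num ) :: ( t )
num :: ( num ) :: ( f )
num :: ( num ) :: ( x )

[e [t [t [t [f num]] :: [f ( [e [t [f num]]] )]] :: [f ( [e [t [f x]]] )]]]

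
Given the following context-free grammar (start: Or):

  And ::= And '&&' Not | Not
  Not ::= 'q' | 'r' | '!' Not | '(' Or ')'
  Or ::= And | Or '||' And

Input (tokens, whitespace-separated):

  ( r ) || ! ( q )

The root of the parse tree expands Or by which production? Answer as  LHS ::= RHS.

Or ::= Or '||' And

[Or [Or [And [Not ( [Or [And [Not r]]] )]]] || [And [Not ! [Not ( [Or [And [Not q]]] )]]]]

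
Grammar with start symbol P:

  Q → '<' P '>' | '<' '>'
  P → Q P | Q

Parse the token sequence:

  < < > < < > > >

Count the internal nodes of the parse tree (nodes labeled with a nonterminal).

[P [Q < [P [Q < >] [P [Q < [P [Q < >]] >]]] >]]

8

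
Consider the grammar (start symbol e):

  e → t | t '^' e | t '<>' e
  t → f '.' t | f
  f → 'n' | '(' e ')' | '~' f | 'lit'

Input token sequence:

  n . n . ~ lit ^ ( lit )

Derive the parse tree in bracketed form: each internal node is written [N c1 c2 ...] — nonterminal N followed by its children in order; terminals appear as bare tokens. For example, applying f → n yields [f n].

[e [t [f n] . [t [f n] . [t [f ~ [f lit]]]]] ^ [e [t [f ( [e [t [f lit]]] )]]]]

e
t ^ e
f . t ^ e
n . t ^ e
n . f . t ^ e
n . n . t ^ e
n . n . f ^ e
n . n . ~ f ^ e
n . n . ~ lit ^ e
n . n . ~ lit ^ t
n . n . ~ lit ^ f
n . n . ~ lit ^ ( e )
n . n . ~ lit ^ ( t )
n . n . ~ lit ^ ( f )
n . n . ~ lit ^ ( lit )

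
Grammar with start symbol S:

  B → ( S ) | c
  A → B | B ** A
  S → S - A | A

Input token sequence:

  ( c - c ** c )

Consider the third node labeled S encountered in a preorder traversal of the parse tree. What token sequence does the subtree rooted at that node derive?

[S [A [B ( [S [S [A [B c]]] - [A [B c] ** [A [B c]]]] )]]]

c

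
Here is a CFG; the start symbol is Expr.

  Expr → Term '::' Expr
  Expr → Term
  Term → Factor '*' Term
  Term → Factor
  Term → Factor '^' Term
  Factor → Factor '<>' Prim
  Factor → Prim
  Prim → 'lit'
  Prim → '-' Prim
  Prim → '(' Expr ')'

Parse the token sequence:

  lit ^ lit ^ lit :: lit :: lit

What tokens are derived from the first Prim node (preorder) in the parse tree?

lit

[Expr [Term [Factor [Prim lit]] ^ [Term [Factor [Prim lit]] ^ [Term [Factor [Prim lit]]]]] :: [Expr [Term [Factor [Prim lit]]] :: [Expr [Term [Factor [Prim lit]]]]]]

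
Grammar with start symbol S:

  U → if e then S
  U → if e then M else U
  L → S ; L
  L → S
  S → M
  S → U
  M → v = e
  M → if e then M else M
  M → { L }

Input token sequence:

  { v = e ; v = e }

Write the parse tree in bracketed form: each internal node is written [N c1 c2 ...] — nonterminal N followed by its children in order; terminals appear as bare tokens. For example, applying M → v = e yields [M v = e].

[S [M { [L [S [M v = e]] ; [L [S [M v = e]]]] }]]

S
M
{ L }
{ S ; L }
{ M ; L }
{ v = e ; L }
{ v = e ; S }
{ v = e ; M }
{ v = e ; v = e }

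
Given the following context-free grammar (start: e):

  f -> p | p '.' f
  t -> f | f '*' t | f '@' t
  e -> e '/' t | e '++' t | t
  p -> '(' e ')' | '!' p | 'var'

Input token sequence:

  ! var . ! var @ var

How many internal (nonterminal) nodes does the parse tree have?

[e [t [f [p ! [p var]] . [f [p ! [p var]]]] @ [t [f [p var]]]]]

11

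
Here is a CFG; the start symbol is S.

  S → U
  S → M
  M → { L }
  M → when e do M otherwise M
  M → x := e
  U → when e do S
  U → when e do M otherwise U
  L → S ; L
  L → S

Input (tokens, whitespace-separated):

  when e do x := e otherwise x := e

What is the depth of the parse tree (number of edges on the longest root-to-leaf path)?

[S [M when e do [M x := e] otherwise [M x := e]]]

3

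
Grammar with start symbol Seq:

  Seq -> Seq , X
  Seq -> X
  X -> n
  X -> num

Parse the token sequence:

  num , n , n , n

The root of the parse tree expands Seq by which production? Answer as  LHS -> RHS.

Seq -> Seq , X

[Seq [Seq [Seq [Seq [X num]] , [X n]] , [X n]] , [X n]]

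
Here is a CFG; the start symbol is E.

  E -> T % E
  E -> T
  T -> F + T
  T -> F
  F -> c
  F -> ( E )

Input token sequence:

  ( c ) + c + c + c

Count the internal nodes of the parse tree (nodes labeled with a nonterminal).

[E [T [F ( [E [T [F c]]] )] + [T [F c] + [T [F c] + [T [F c]]]]]]

12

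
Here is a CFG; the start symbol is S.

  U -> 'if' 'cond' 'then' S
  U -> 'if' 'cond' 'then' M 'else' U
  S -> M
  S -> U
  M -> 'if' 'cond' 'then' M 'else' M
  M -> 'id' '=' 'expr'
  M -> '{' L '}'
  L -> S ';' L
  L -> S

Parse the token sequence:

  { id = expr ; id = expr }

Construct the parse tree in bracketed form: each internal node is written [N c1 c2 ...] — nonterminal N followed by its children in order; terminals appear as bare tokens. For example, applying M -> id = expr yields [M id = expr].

S
M
{ L }
{ S ; L }
{ M ; L }
{ id = expr ; L }
{ id = expr ; S }
{ id = expr ; M }
{ id = expr ; id = expr }

[S [M { [L [S [M id = expr]] ; [L [S [M id = expr]]]] }]]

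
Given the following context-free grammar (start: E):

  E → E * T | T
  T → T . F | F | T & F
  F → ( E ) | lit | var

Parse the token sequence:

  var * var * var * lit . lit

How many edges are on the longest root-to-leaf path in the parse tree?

[E [E [E [E [T [F var]]] * [T [F var]]] * [T [F var]]] * [T [T [F lit]] . [F lit]]]

6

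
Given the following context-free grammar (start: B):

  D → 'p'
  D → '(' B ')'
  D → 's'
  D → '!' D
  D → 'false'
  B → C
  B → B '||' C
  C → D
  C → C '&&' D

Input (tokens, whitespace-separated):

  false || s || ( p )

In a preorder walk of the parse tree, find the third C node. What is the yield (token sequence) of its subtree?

[B [B [B [C [D false]]] || [C [D s]]] || [C [D ( [B [C [D p]]] )]]]

( p )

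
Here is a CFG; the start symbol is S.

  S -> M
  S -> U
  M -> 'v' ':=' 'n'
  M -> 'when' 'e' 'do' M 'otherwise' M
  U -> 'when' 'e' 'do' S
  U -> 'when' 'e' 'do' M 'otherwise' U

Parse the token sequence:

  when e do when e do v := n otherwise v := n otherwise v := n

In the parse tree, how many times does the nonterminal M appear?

[S [M when e do [M when e do [M v := n] otherwise [M v := n]] otherwise [M v := n]]]

5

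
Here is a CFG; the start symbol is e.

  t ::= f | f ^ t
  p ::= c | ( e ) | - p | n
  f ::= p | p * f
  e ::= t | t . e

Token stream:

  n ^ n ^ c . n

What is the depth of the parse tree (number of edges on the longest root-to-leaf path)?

6

[e [t [f [p n]] ^ [t [f [p n]] ^ [t [f [p c]]]]] . [e [t [f [p n]]]]]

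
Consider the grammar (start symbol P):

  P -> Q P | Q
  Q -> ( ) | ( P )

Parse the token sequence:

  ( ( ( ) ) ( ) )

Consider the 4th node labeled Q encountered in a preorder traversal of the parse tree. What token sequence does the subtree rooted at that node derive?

[P [Q ( [P [Q ( [P [Q ( )]] )] [P [Q ( )]]] )]]

( )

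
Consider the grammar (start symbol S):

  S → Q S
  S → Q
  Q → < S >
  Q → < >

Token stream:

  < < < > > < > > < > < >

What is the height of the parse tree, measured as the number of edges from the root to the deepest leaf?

6

[S [Q < [S [Q < [S [Q < >]] >] [S [Q < >]]] >] [S [Q < >] [S [Q < >]]]]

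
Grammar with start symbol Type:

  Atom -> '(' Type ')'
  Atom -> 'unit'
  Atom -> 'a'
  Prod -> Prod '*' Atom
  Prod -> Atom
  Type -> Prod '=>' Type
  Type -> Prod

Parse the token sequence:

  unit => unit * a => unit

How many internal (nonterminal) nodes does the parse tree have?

11

[Type [Prod [Atom unit]] => [Type [Prod [Prod [Atom unit]] * [Atom a]] => [Type [Prod [Atom unit]]]]]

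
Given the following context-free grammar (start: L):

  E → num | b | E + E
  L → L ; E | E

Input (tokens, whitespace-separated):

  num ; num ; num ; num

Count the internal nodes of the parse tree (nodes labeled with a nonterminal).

[L [L [L [L [E num]] ; [E num]] ; [E num]] ; [E num]]

8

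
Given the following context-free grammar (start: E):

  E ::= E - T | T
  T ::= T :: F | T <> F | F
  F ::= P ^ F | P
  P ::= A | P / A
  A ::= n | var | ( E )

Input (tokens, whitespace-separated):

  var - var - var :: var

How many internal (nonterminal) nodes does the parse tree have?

[E [E [E [T [F [P [A var]]]]] - [T [F [P [A var]]]]] - [T [T [F [P [A var]]]] :: [F [P [A var]]]]]

19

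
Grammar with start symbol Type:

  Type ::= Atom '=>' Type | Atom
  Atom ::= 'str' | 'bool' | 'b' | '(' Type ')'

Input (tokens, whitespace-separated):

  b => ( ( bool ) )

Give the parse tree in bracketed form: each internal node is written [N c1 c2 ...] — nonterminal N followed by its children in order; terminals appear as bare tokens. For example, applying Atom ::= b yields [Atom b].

[Type [Atom b] => [Type [Atom ( [Type [Atom ( [Type [Atom bool]] )]] )]]]

Type
Atom => Type
b => Type
b => Atom
b => ( Type )
b => ( Atom )
b => ( ( Type ) )
b => ( ( Atom ) )
b => ( ( bool ) )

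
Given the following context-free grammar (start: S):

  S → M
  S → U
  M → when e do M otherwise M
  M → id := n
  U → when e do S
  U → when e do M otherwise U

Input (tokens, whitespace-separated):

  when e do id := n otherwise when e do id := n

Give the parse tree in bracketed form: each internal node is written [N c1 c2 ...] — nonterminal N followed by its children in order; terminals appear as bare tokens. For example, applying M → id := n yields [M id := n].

[S [U when e do [M id := n] otherwise [U when e do [S [M id := n]]]]]

S
U
when e do M otherwise U
when e do id := n otherwise U
when e do id := n otherwise when e do S
when e do id := n otherwise when e do M
when e do id := n otherwise when e do id := n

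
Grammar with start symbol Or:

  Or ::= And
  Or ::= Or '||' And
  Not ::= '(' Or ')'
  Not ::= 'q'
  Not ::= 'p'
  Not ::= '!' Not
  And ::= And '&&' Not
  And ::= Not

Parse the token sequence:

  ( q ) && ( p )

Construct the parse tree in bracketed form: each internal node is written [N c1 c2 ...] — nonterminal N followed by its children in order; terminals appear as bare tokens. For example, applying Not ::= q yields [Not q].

[Or [And [And [Not ( [Or [And [Not q]]] )]] && [Not ( [Or [And [Not p]]] )]]]

Or
And
And && Not
Not && Not
( Or ) && Not
( And ) && Not
( Not ) && Not
( q ) && Not
( q ) && ( Or )
( q ) && ( And )
( q ) && ( Not )
( q ) && ( p )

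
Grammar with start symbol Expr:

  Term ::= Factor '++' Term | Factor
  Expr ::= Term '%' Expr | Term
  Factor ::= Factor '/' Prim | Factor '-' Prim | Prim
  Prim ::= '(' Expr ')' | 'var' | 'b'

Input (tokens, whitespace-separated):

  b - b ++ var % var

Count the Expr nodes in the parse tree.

2

[Expr [Term [Factor [Factor [Prim b]] - [Prim b]] ++ [Term [Factor [Prim var]]]] % [Expr [Term [Factor [Prim var]]]]]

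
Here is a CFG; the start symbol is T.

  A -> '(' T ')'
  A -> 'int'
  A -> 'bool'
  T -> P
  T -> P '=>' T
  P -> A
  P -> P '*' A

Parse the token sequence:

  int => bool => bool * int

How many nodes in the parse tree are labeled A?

4

[T [P [A int]] => [T [P [A bool]] => [T [P [P [A bool]] * [A int]]]]]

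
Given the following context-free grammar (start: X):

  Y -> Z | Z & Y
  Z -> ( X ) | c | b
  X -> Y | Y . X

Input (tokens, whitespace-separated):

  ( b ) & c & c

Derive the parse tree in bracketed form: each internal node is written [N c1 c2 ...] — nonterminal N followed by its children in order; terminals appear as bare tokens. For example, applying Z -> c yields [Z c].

[X [Y [Z ( [X [Y [Z b]]] )] & [Y [Z c] & [Y [Z c]]]]]

X
Y
Z & Y
( X ) & Y
( Y ) & Y
( Z ) & Y
( b ) & Y
( b ) & Z & Y
( b ) & c & Y
( b ) & c & Z
( b ) & c & c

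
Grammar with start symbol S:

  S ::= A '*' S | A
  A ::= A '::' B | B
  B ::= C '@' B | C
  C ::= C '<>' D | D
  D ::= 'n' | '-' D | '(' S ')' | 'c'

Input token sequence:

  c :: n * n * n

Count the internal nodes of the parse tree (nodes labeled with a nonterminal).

19

[S [A [A [B [C [D c]]]] :: [B [C [D n]]]] * [S [A [B [C [D n]]]] * [S [A [B [C [D n]]]]]]]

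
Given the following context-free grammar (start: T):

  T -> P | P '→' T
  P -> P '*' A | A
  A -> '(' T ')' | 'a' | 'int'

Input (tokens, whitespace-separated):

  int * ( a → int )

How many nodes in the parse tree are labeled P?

[T [P [P [A int]] * [A ( [T [P [A a]] → [T [P [A int]]]] )]]]

4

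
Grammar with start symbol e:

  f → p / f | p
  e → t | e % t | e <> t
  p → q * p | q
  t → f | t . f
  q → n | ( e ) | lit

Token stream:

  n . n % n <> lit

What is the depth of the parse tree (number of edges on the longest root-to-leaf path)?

8

[e [e [e [t [t [f [p [q n]]]] . [f [p [q n]]]]] % [t [f [p [q n]]]]] <> [t [f [p [q lit]]]]]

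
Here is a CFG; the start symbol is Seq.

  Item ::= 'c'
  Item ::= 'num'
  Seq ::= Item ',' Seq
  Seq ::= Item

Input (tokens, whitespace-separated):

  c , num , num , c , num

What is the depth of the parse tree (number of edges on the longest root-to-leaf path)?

[Seq [Item c] , [Seq [Item num] , [Seq [Item num] , [Seq [Item c] , [Seq [Item num]]]]]]

6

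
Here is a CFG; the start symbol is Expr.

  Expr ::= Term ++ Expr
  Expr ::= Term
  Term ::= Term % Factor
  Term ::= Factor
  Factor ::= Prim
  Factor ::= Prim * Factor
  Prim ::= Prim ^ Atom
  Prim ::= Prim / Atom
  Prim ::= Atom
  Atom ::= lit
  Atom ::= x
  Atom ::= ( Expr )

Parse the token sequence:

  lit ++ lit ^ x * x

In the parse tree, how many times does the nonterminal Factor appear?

3

[Expr [Term [Factor [Prim [Atom lit]]]] ++ [Expr [Term [Factor [Prim [Prim [Atom lit]] ^ [Atom x]] * [Factor [Prim [Atom x]]]]]]]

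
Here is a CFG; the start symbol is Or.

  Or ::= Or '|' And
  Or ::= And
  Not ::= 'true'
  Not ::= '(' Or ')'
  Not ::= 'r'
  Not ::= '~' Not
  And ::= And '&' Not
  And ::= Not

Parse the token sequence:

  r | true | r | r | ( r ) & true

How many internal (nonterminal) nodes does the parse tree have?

[Or [Or [Or [Or [Or [And [Not r]]] | [And [Not true]]] | [And [Not r]]] | [And [Not r]]] | [And [And [Not ( [Or [And [Not r]]] )]] & [Not true]]]

20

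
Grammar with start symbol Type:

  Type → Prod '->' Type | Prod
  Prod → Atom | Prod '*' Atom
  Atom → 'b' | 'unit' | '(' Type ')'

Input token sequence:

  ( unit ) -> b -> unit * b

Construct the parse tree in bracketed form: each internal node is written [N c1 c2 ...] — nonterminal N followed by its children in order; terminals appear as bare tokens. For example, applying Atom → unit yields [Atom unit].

Type
Prod -> Type
Atom -> Type
( Type ) -> Type
( Prod ) -> Type
( Atom ) -> Type
( unit ) -> Type
( unit ) -> Prod -> Type
( unit ) -> Atom -> Type
( unit ) -> b -> Type
( unit ) -> b -> Prod
( unit ) -> b -> Prod * Atom
( unit ) -> b -> Atom * Atom
( unit ) -> b -> unit * Atom
( unit ) -> b -> unit * b

[Type [Prod [Atom ( [Type [Prod [Atom unit]]] )]] -> [Type [Prod [Atom b]] -> [Type [Prod [Prod [Atom unit]] * [Atom b]]]]]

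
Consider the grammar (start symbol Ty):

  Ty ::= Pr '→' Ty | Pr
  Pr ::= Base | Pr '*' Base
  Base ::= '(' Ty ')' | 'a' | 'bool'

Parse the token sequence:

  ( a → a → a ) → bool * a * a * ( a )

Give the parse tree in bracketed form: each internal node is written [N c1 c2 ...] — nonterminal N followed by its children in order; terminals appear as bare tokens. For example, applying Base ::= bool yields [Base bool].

[Ty [Pr [Base ( [Ty [Pr [Base a]] → [Ty [Pr [Base a]] → [Ty [Pr [Base a]]]]] )]] → [Ty [Pr [Pr [Pr [Pr [Base bool]] * [Base a]] * [Base a]] * [Base ( [Ty [Pr [Base a]]] )]]]]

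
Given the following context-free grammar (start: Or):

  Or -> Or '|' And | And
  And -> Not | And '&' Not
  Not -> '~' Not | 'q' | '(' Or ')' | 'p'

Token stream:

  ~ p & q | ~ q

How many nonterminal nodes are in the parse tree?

10

[Or [Or [And [And [Not ~ [Not p]]] & [Not q]]] | [And [Not ~ [Not q]]]]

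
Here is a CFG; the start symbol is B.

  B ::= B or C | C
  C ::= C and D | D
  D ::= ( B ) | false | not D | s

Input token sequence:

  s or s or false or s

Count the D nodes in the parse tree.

[B [B [B [B [C [D s]]] or [C [D s]]] or [C [D false]]] or [C [D s]]]

4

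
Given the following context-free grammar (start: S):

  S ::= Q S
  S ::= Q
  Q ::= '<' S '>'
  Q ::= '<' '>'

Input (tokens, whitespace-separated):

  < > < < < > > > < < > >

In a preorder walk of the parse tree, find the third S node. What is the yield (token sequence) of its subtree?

[S [Q < >] [S [Q < [S [Q < [S [Q < >]] >]] >] [S [Q < [S [Q < >]] >]]]]

< < > >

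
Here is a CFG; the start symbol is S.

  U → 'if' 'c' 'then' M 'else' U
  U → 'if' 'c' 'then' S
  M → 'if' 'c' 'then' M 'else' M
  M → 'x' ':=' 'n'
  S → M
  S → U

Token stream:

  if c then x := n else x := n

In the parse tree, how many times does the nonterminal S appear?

[S [M if c then [M x := n] else [M x := n]]]

1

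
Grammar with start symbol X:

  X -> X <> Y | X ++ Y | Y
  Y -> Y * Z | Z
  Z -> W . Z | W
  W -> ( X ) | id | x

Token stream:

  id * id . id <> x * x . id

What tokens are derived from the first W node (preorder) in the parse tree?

id

[X [X [Y [Y [Z [W id]]] * [Z [W id] . [Z [W id]]]]] <> [Y [Y [Z [W x]]] * [Z [W x] . [Z [W id]]]]]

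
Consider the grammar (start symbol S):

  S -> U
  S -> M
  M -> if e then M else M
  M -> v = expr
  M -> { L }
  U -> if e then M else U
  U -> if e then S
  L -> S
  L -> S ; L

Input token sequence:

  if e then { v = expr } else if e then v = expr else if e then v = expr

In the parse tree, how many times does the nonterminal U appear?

[S [U if e then [M { [L [S [M v = expr]]] }] else [U if e then [M v = expr] else [U if e then [S [M v = expr]]]]]]

3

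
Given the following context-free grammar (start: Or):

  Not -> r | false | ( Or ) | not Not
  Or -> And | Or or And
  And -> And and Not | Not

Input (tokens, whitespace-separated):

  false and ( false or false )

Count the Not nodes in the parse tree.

[Or [And [And [Not false]] and [Not ( [Or [Or [And [Not false]]] or [And [Not false]]] )]]]

4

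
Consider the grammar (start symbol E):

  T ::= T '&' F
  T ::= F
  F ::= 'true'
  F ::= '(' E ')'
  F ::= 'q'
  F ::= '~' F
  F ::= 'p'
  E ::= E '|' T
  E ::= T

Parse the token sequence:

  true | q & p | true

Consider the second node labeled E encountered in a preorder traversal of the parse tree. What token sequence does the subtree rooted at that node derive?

[E [E [E [T [F true]]] | [T [T [F q]] & [F p]]] | [T [F true]]]

true | q & p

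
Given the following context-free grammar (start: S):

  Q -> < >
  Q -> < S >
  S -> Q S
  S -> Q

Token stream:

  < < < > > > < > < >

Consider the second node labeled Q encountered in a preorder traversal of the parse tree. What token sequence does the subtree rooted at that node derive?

< < > >

[S [Q < [S [Q < [S [Q < >]] >]] >] [S [Q < >] [S [Q < >]]]]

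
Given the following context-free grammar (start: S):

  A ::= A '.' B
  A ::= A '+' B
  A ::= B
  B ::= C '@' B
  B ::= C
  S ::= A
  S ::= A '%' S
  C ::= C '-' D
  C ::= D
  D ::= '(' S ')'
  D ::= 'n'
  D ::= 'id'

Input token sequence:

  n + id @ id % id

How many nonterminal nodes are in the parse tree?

[S [A [A [B [C [D n]]]] + [B [C [D id]] @ [B [C [D id]]]]] % [S [A [B [C [D id]]]]]]

17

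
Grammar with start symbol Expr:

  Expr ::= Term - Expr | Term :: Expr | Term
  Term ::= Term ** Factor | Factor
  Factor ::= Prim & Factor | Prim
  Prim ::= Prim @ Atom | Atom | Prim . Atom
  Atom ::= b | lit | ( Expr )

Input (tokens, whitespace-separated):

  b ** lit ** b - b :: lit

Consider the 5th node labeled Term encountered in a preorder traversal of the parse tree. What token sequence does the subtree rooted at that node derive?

[Expr [Term [Term [Term [Factor [Prim [Atom b]]]] ** [Factor [Prim [Atom lit]]]] ** [Factor [Prim [Atom b]]]] - [Expr [Term [Factor [Prim [Atom b]]]] :: [Expr [Term [Factor [Prim [Atom lit]]]]]]]

lit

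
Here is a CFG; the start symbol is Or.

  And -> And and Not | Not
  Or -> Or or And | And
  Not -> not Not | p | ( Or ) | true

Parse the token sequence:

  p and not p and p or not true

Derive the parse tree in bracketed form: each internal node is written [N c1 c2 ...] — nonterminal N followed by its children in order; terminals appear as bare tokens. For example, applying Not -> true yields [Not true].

[Or [Or [And [And [And [Not p]] and [Not not [Not p]]] and [Not p]]] or [And [Not not [Not true]]]]

Or
Or or And
And or And
And and Not or And
And and Not and Not or And
Not and Not and Not or And
p and Not and Not or And
p and not Not and Not or And
p and not p and Not or And
p and not p and p or And
p and not p and p or Not
p and not p and p or not Not
p and not p and p or not true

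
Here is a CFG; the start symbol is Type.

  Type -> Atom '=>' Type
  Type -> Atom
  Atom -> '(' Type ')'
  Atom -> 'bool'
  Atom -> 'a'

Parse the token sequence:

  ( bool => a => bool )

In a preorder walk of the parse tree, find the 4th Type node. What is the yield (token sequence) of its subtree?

[Type [Atom ( [Type [Atom bool] => [Type [Atom a] => [Type [Atom bool]]]] )]]

bool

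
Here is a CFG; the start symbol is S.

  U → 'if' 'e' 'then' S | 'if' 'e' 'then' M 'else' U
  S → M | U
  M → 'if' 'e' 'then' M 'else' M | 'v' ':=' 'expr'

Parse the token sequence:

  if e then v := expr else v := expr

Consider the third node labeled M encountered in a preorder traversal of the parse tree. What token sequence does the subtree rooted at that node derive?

[S [M if e then [M v := expr] else [M v := expr]]]

v := expr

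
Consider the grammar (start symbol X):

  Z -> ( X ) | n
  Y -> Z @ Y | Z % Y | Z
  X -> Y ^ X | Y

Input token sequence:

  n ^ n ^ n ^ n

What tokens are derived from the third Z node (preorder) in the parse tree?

n

[X [Y [Z n]] ^ [X [Y [Z n]] ^ [X [Y [Z n]] ^ [X [Y [Z n]]]]]]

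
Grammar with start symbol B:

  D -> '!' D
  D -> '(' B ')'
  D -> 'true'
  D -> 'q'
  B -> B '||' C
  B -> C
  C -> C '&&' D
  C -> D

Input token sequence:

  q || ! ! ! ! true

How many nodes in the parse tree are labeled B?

[B [B [C [D q]]] || [C [D ! [D ! [D ! [D ! [D true]]]]]]]

2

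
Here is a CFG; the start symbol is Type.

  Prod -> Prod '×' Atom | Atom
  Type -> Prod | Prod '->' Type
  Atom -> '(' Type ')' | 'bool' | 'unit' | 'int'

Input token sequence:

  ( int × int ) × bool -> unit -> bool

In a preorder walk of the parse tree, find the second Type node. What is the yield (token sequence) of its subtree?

[Type [Prod [Prod [Atom ( [Type [Prod [Prod [Atom int]] × [Atom int]]] )]] × [Atom bool]] -> [Type [Prod [Atom unit]] -> [Type [Prod [Atom bool]]]]]

int × int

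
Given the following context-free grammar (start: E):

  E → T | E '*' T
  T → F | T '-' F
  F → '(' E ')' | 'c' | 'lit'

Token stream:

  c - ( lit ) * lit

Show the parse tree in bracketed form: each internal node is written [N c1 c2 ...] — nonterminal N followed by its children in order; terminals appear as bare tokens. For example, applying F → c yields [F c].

[E [E [T [T [F c]] - [F ( [E [T [F lit]]] )]]] * [T [F lit]]]

E
E * T
T * T
T - F * T
F - F * T
c - F * T
c - ( E ) * T
c - ( T ) * T
c - ( F ) * T
c - ( lit ) * T
c - ( lit ) * F
c - ( lit ) * lit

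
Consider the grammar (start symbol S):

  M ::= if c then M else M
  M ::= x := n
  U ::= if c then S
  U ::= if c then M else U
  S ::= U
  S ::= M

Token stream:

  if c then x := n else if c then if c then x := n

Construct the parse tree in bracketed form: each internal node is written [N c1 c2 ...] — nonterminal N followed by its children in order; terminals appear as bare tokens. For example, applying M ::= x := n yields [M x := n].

S
U
if c then M else U
if c then x := n else U
if c then x := n else if c then S
if c then x := n else if c then U
if c then x := n else if c then if c then S
if c then x := n else if c then if c then M
if c then x := n else if c then if c then x := n

[S [U if c then [M x := n] else [U if c then [S [U if c then [S [M x := n]]]]]]]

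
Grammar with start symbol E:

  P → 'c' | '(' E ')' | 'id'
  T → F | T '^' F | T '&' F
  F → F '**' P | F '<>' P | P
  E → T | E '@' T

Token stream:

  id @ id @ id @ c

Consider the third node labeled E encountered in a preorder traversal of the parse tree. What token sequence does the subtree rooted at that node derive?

[E [E [E [E [T [F [P id]]]] @ [T [F [P id]]]] @ [T [F [P id]]]] @ [T [F [P c]]]]

id @ id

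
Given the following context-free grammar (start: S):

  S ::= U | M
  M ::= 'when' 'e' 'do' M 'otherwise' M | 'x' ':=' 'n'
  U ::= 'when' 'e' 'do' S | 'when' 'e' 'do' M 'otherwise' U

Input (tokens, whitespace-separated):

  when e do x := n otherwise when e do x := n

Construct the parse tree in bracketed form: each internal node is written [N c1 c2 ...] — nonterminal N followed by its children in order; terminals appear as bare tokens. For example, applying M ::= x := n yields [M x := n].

[S [U when e do [M x := n] otherwise [U when e do [S [M x := n]]]]]

S
U
when e do M otherwise U
when e do x := n otherwise U
when e do x := n otherwise when e do S
when e do x := n otherwise when e do M
when e do x := n otherwise when e do x := n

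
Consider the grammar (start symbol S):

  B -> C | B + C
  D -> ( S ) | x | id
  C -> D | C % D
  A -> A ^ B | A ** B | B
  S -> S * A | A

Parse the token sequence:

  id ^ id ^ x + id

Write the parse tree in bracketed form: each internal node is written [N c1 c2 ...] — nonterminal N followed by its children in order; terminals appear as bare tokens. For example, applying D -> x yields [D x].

S
A
A ^ B
A ^ B ^ B
B ^ B ^ B
C ^ B ^ B
D ^ B ^ B
id ^ B ^ B
id ^ C ^ B
id ^ D ^ B
id ^ id ^ B
id ^ id ^ B + C
id ^ id ^ C + C
id ^ id ^ D + C
id ^ id ^ x + C
id ^ id ^ x + D
id ^ id ^ x + id

[S [A [A [A [B [C [D id]]]] ^ [B [C [D id]]]] ^ [B [B [C [D x]]] + [C [D id]]]]]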